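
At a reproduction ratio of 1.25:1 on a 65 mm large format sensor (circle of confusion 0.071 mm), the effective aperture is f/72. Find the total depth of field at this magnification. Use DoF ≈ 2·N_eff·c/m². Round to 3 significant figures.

At magnification m, DoF ≈ 2·N_eff·c/m² = 2 × 72 × 0.071 / 1.25² = 10.22 / 1.562 ≈ 6.54 mm.

6.54 mm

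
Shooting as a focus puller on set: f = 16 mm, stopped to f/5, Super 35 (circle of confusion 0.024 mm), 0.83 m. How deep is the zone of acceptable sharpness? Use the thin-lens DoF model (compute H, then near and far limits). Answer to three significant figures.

Hyperfocal distance H = f²/(N·c) + f = 16²/(5 × 0.024) + 16 = 256/0.12 + 16 ≈ 2149.3 mm ≈ 2.149 m.
Near limit Dn = s·(H − f)/(H + s − 2f) = 830 × (2149.3 − 16) / (2149.3 + 830 − 2 × 16) = 830 × 2133.3 / 2947.3 ≈ 600.77 mm.
Far limit Df = s·(H − f)/(H − s) = 830 × (2149.3 − 16) / (2149.3 − 830) = 830 × 2133.3 / 1319.3 ≈ 1342.09 mm.
Depth of field = Df − Dn = 1342.09 − 600.77 ≈ 741.32 mm ≈ 0.741 m.

0.741 m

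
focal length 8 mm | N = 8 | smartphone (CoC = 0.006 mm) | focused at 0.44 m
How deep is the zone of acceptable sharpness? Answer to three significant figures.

319 mm

Hyperfocal distance H = f²/(N·c) + f = 8²/(8 × 0.006) + 8 = 64/0.048 + 8 ≈ 1341.3 mm ≈ 1.341 m.
Near limit Dn = s·(H − f)/(H + s − 2f) = 440 × (1341.3 − 8) / (1341.3 + 440 − 2 × 8) = 440 × 1333.3 / 1765.3 ≈ 332.33 mm.
Far limit Df = s·(H − f)/(H − s) = 440 × (1341.3 − 8) / (1341.3 − 440) = 440 × 1333.3 / 901.3 ≈ 650.89 mm.
Depth of field = Df − Dn = 650.89 − 332.33 ≈ 318.56 mm.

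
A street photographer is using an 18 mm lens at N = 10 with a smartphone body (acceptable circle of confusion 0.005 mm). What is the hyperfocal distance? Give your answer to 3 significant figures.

Hyperfocal distance H = f²/(N·c) + f = 18²/(10 × 0.005) + 18 = 324/0.05 + 18 ≈ 6498.0 mm ≈ 6.50 m.

6.50 m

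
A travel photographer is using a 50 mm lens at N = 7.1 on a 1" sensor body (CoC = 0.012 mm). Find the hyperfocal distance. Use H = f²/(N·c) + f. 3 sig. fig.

Hyperfocal distance H = f²/(N·c) + f = 50²/(7.1 × 0.012) + 50 = 2500/0.0852 + 50 ≈ 29392.7 mm ≈ 29.4 m.

29.4 m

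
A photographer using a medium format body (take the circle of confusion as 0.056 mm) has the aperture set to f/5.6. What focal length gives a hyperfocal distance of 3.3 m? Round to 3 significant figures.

32.0 mm

From H = f²/(N·c) + f, with f ≪ H: f ≈ √(H·N·c) = √(3300 × 5.6 × 0.056) = √1034.9 ≈ 32.17 mm.
Exact: f² + N·c·f − N·c·H = 0 ⇒ f = (−N·c + √((N·c)² + 4·N·c·H))/2 = (−0.3136 + √4139.6)/2 ≈ 32.013 mm ≈ 32.0 mm.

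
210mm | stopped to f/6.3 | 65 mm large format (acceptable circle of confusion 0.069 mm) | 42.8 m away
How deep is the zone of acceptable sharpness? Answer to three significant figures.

43.6 m

Hyperfocal distance H = f²/(N·c) + f = 210²/(6.3 × 0.069) + 210 = 44100/0.4347 + 210 ≈ 101659.3 mm ≈ 101.7 m.
Near limit Dn = s·(H − f)/(H + s − 2f) = 42800 × (101659.3 − 210) / (101659.3 + 42800 − 2 × 210) = 42800 × 101449.3 / 144039.3 ≈ 30145 mm.
Far limit Df = s·(H − f)/(H − s) = 42800 × (101659.3 − 210) / (101659.3 − 42800) = 42800 × 101449.3 / 58859.3 ≈ 73770 mm.
Depth of field = Df − Dn = 73770 − 30145 ≈ 43625 mm ≈ 43.6 m.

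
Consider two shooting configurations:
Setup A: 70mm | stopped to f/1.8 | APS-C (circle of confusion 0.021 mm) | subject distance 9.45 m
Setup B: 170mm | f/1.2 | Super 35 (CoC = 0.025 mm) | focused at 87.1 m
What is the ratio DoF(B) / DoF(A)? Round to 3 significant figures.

11.5

Setup A: H = 70²/(1.8×0.021) + 70 ≈ 129699.6 mm; DoF = Df − Dn = 10187.1 − 8812.3 ≈ 1374.8 mm.
Setup B: H = 170²/(1.2×0.025) + 170 ≈ 963503.3 mm; DoF = Df − Dn = 95739 − 79891 ≈ 15848 mm.
Ratio = 15848 / 1374.8 ≈ 11.5.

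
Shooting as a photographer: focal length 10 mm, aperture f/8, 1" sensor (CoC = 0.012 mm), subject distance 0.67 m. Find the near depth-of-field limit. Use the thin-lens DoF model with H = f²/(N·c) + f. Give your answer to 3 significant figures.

410 mm

Hyperfocal distance H = f²/(N·c) + f = 10²/(8 × 0.012) + 10 = 100/0.096 + 10 ≈ 1051.7 mm ≈ 1.052 m.
Near limit Dn = s·(H − f)/(H + s − 2f) = 670 × (1051.7 − 10) / (1051.7 + 670 − 2 × 10) = 670 × 1041.7 / 1701.7 ≈ 410.14 mm.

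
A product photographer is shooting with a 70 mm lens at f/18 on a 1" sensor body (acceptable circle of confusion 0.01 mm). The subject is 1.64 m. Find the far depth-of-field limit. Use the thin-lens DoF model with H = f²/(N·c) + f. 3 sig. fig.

Hyperfocal distance H = f²/(N·c) + f = 70²/(18 × 0.01) + 70 = 4900/0.18 + 70 ≈ 27292.2 mm ≈ 27.29 m.
Far limit Df = s·(H − f)/(H − s) = 1640 × (27292.2 − 70) / (27292.2 − 1640) = 1640 × 27222.2 / 25652.2 ≈ 1740.4 mm ≈ 1.74 m.

1.74 m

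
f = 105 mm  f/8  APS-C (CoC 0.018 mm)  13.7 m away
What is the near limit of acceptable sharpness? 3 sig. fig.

11.6 m

Hyperfocal distance H = f²/(N·c) + f = 105²/(8 × 0.018) + 105 = 11025/0.144 + 105 ≈ 76667.5 mm ≈ 76.67 m.
Near limit Dn = s·(H − f)/(H + s − 2f) = 13700 × (76667.5 − 105) / (76667.5 + 13700 − 2 × 105) = 13700 × 76562.5 / 90157.5 ≈ 11634 mm ≈ 11.6 m.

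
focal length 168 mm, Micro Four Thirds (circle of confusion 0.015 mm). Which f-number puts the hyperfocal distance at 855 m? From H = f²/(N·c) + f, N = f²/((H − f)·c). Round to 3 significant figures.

Rearrange H = f²/(N·c) + f for N: N = f² / ((H − f)·c).
N = 168² / ((855000 − 168) × 0.015) = 28224 / 12822 ≈ 2.20.

f/2.20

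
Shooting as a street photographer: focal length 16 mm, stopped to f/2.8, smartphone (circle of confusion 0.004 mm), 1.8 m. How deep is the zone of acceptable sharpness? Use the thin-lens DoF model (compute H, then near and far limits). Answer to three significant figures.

283 mm

Hyperfocal distance H = f²/(N·c) + f = 16²/(2.8 × 0.004) + 16 = 256/0.0112 + 16 ≈ 22873.1 mm ≈ 22.87 m.
Near limit Dn = s·(H − f)/(H + s − 2f) = 1800 × (22873.1 − 16) / (22873.1 + 1800 − 2 × 16) = 1800 × 22857.1 / 24641.1 ≈ 1669.68 mm.
Far limit Df = s·(H − f)/(H − s) = 1800 × (22873.1 − 16) / (22873.1 − 1800) = 1800 × 22857.1 / 21073.1 ≈ 1952.38 mm.
Depth of field = Df − Dn = 1952.38 − 1669.68 ≈ 282.70 mm.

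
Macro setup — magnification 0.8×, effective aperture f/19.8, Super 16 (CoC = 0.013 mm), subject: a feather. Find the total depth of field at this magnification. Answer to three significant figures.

0.804 mm

At magnification m, DoF ≈ 2·N_eff·c/m² = 2 × 19.8 × 0.013 / 0.8² = 0.5148 / 0.64 ≈ 0.804 mm.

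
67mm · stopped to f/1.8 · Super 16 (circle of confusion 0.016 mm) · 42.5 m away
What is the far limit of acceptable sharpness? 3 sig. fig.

Hyperfocal distance H = f²/(N·c) + f = 67²/(1.8 × 0.016) + 67 = 4489/0.0288 + 67 ≈ 155935.1 mm ≈ 155.9 m.
Far limit Df = s·(H − f)/(H − s) = 42500 × (155935.1 − 67) / (155935.1 − 42500) = 42500 × 155868.1 / 113435.1 ≈ 58398 mm ≈ 58.4 m.

58.4 m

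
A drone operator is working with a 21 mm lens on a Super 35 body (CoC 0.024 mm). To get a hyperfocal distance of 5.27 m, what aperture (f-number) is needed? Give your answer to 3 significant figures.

Rearrange H = f²/(N·c) + f for N: N = f² / ((H − f)·c).
N = 21² / ((5270 − 21) × 0.024) = 441 / 126.0 ≈ 3.50.

f/3.50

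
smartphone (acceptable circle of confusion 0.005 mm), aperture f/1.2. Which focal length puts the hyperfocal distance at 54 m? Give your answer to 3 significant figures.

From H = f²/(N·c) + f, with f ≪ H: f ≈ √(H·N·c) = √(54000 × 1.2 × 0.005) = √324.00 ≈ 18.00 mm.
The +f correction barely moves this — solving exactly, f² + N·c·f − N·c·H = 0 ⇒ f = (−N·c + √((N·c)² + 4·N·c·H))/2 = (−0.006 + √1296.0)/2 ≈ 17.997 mm, so f ≈ 18.0 mm.

18.0 mm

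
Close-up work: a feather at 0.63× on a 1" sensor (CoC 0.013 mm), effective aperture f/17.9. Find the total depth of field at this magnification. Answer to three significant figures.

1.17 mm

At magnification m, DoF ≈ 2·N_eff·c/m² = 2 × 17.9 × 0.013 / 0.63² = 0.4654 / 0.3969 ≈ 1.17 mm.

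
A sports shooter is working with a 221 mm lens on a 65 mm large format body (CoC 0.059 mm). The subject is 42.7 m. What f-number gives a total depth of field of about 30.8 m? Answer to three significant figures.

Write h = H − f = f²/(N·c). The thin-lens limits are Dn = s·h/(h + (s−f)) and Df = s·h/(h − (s−f)), so DoF = Df − Dn = 2·s·(s−f)·h / (h² − (s−f)²).
That is a quadratic in h: DoF·h² − 2·s·(s−f)·h − DoF·(s−f)² = 0 ⇒ h = (s−f)·(s + √(s² + DoF²)) / DoF = 42479 × (42700 + √(42700² + 30800²)) / 30800 = 42479 × (42700 + 52649.1) / 30800 ≈ 131504 mm.
Then N = f²/(c·h) = 221² / (0.059 × 131504) = 48841 / 7758.8 ≈ 6.29.

f/6.29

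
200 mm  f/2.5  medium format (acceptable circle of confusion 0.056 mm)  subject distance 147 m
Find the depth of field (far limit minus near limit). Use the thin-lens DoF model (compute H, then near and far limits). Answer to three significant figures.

Hyperfocal distance H = f²/(N·c) + f = 200²/(2.5 × 0.056) + 200 = 40000/0.14 + 200 ≈ 285914.3 mm ≈ 285.9 m.
Near limit Dn = s·(H − f)/(H + s − 2f) = 147000 × (285914.3 − 200) / (285914.3 + 147000 − 2 × 200) = 147000 × 285714.3 / 432514.3 ≈ 97107 mm.
Far limit Df = s·(H − f)/(H − s) = 147000 × (285914.3 − 200) / (285914.3 − 147000) = 147000 × 285714.3 / 138914.3 ≈ 302345 mm.
Depth of field = Df − Dn = 302345 − 97107 ≈ 205238 mm ≈ 205 m.

205 m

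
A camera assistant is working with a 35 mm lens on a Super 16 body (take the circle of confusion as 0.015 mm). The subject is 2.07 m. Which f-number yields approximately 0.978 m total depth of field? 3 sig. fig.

Write h = H − f = f²/(N·c). The thin-lens limits are Dn = s·h/(h + (s−f)) and Df = s·h/(h − (s−f)), so DoF = Df − Dn = 2·s·(s−f)·h / (h² − (s−f)²).
That is a quadratic in h: DoF·h² − 2·s·(s−f)·h − DoF·(s−f)² = 0 ⇒ h = (s−f)·(s + √(s² + DoF²)) / DoF = 2035 × (2070 + √(2070² + 978²)) / 978 = 2035 × (2070 + 2289.41) / 978 ≈ 9071.0 mm.
Then N = f²/(c·h) = 35² / (0.015 × 9071.0) = 1225 / 136.06 ≈ 9.

f/9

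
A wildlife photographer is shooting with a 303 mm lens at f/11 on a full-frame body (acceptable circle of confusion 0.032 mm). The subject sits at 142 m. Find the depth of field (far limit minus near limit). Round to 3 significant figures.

219 m

Hyperfocal distance H = f²/(N·c) + f = 303²/(11 × 0.032) + 303 = 91809/0.352 + 303 ≈ 261124.0 mm ≈ 261.1 m.
Near limit Dn = s·(H − f)/(H + s − 2f) = 142000 × (261124.0 − 303) / (261124.0 + 142000 − 2 × 303) = 142000 × 260821.0 / 402518.0 ≈ 92012 mm.
Far limit Df = s·(H − f)/(H − s) = 142000 × (261124.0 − 303) / (261124.0 − 142000) = 142000 × 260821.0 / 119124.0 ≈ 310908 mm.
Depth of field = Df − Dn = 310908 − 92012 ≈ 218896 mm ≈ 219 m.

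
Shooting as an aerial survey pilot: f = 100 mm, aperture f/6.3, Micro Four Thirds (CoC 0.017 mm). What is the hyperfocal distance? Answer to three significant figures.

Hyperfocal distance H = f²/(N·c) + f = 100²/(6.3 × 0.017) + 100 = 10000/0.1071 + 100 ≈ 93470.7 mm ≈ 93.5 m.

93.5 m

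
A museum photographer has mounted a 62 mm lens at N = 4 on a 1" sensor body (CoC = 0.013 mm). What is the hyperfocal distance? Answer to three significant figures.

74.0 m

Hyperfocal distance H = f²/(N·c) + f = 62²/(4 × 0.013) + 62 = 3844/0.052 + 62 ≈ 73985.1 mm ≈ 74.0 m.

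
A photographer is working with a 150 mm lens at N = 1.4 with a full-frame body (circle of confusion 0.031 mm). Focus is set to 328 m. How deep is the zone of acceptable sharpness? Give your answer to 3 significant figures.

Hyperfocal distance H = f²/(N·c) + f = 150²/(1.4 × 0.031) + 150 = 22500/0.0434 + 150 ≈ 518583.2 mm ≈ 518.6 m.
Near limit Dn = s·(H − f)/(H + s − 2f) = 328000 × (518583.2 − 150) / (518583.2 + 328000 − 2 × 150) = 328000 × 518433.2 / 846283.2 ≈ 200933 mm.
Far limit Df = s·(H − f)/(H − s) = 328000 × (518583.2 − 150) / (518583.2 − 328000) = 328000 × 518433.2 / 190583.2 ≈ 892241 mm.
Depth of field = Df − Dn = 892241 − 200933 ≈ 691308 mm ≈ 691 m.

691 m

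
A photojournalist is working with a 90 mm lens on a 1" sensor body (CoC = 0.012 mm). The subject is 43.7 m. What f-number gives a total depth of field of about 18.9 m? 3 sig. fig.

f/3.20

Write h = H − f = f²/(N·c). The thin-lens limits are Dn = s·h/(h + (s−f)) and Df = s·h/(h − (s−f)), so DoF = Df − Dn = 2·s·(s−f)·h / (h² − (s−f)²).
That is a quadratic in h: DoF·h² − 2·s·(s−f)·h − DoF·(s−f)² = 0 ⇒ h = (s−f)·(s + √(s² + DoF²)) / DoF = 43610 × (43700 + √(43700² + 18900²)) / 18900 = 43610 × (43700 + 47612.0) / 18900 ≈ 210694 mm.
Then N = f²/(c·h) = 90² / (0.012 × 210694) = 8100 / 2528.3 ≈ 3.20.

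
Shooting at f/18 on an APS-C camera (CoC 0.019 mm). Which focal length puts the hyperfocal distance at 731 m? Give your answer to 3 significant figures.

From H = f²/(N·c) + f, with f ≪ H: f ≈ √(H·N·c) = √(731000 × 18 × 0.019) = √250002 ≈ 500.0 mm.
The +f correction barely moves this — solving exactly, f² + N·c·f − N·c·H = 0 ⇒ f = (−N·c + √((N·c)² + 4·N·c·H))/2 = (−0.342 + √1000008)/2 ≈ 499.83 mm, so f ≈ 500 mm.

500 mm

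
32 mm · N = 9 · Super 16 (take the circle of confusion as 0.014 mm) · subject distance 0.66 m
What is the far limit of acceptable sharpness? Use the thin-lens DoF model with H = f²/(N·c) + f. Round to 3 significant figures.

Hyperfocal distance H = f²/(N·c) + f = 32²/(9 × 0.014) + 32 = 1024/0.126 + 32 ≈ 8159.0 mm ≈ 8.159 m.
Far limit Df = s·(H − f)/(H − s) = 660 × (8159.0 − 32) / (8159.0 − 660) = 660 × 8127.0 / 7499.0 ≈ 715.27 mm ≈ 0.715 m.

0.715 m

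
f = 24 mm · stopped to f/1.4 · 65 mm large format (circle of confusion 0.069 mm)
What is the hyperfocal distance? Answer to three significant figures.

5.99 m

Hyperfocal distance H = f²/(N·c) + f = 24²/(1.4 × 0.069) + 24 = 576/0.0966 + 24 ≈ 5986.7 mm ≈ 5.99 m.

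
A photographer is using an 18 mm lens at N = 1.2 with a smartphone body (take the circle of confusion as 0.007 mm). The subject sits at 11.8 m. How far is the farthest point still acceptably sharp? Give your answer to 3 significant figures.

17.0 m

Hyperfocal distance H = f²/(N·c) + f = 18²/(1.2 × 0.007) + 18 = 324/0.0084 + 18 ≈ 38589.4 mm ≈ 38.59 m.
Far limit Df = s·(H − f)/(H − s) = 11800 × (38589.4 − 18) / (38589.4 − 11800) = 11800 × 38571.4 / 26789.4 ≈ 16990 mm ≈ 17.0 m.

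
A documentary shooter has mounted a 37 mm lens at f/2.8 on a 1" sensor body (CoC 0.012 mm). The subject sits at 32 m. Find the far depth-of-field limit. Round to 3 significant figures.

Hyperfocal distance H = f²/(N·c) + f = 37²/(2.8 × 0.012) + 37 = 1369/0.0336 + 37 ≈ 40781.0 mm ≈ 40.78 m.
Far limit Df = s·(H − f)/(H − s) = 32000 × (40781.0 − 37) / (40781.0 − 32000) = 32000 × 40744.0 / 8781.0 ≈ 148480 mm ≈ 148 m.

148 m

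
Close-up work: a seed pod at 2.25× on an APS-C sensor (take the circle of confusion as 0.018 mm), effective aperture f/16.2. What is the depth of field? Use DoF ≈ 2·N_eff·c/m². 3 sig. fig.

0.115 mm

At magnification m, DoF ≈ 2·N_eff·c/m² = 2 × 16.2 × 0.018 / 2.25² = 0.5832 / 5.062 ≈ 0.115 mm.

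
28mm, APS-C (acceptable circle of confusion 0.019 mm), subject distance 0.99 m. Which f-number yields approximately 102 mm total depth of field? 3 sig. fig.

f/2.20

Write h = H − f = f²/(N·c). The thin-lens limits are Dn = s·h/(h + (s−f)) and Df = s·h/(h − (s−f)), so DoF = Df − Dn = 2·s·(s−f)·h / (h² − (s−f)²).
That is a quadratic in h: DoF·h² − 2·s·(s−f)·h − DoF·(s−f)² = 0 ⇒ h = (s−f)·(s + √(s² + DoF²)) / DoF = 962 × (990 + √(990² + 102²)) / 102 = 962 × (990 + 995.241) / 102 ≈ 18724 mm.
Then N = f²/(c·h) = 28² / (0.019 × 18724) = 784 / 355.75 ≈ 2.20.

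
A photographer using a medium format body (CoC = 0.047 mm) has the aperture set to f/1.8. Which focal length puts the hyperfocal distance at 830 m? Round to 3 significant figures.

From H = f²/(N·c) + f, with f ≪ H: f ≈ √(H·N·c) = √(830000 × 1.8 × 0.047) = √70218 ≈ 265.0 mm.
The +f correction barely moves this — solving exactly, f² + N·c·f − N·c·H = 0 ⇒ f = (−N·c + √((N·c)² + 4·N·c·H))/2 = (−0.0846 + √280872)/2 ≈ 264.94 mm, so f ≈ 265 mm.

265 mm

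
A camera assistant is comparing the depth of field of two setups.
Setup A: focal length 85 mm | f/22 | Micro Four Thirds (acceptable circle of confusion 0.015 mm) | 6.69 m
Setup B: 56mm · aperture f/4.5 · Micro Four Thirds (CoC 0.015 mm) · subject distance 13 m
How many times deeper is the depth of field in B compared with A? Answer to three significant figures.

Setup A: H = 85²/(22×0.015) + 85 ≈ 21978.9 mm; DoF = Df − Dn = 9580.2 − 5139.5 ≈ 4440.7 mm.
Setup B: H = 56²/(4.5×0.015) + 56 ≈ 46515.3 mm; DoF = Df − Dn = 18020.8 − 10167.3 ≈ 7853.5 mm.
Ratio = 7853.5 / 4440.7 ≈ 1.77.

1.77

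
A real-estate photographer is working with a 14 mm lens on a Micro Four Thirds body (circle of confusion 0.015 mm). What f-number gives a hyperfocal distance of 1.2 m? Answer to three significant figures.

f/11

Rearrange H = f²/(N·c) + f for N: N = f² / ((H − f)·c).
N = 14² / ((1200 − 14) × 0.015) = 196 / 17.79 ≈ 11.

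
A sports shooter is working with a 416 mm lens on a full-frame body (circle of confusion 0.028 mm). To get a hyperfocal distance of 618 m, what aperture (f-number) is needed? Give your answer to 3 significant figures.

Rearrange H = f²/(N·c) + f for N: N = f² / ((H − f)·c).
N = 416² / ((618000 − 416) × 0.028) = 173056 / 17292 ≈ 10.

f/10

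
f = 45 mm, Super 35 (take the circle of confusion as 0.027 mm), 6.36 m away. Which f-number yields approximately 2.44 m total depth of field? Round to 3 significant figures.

f/2.20

Write h = H − f = f²/(N·c). The thin-lens limits are Dn = s·h/(h + (s−f)) and Df = s·h/(h − (s−f)), so DoF = Df − Dn = 2·s·(s−f)·h / (h² − (s−f)²).
That is a quadratic in h: DoF·h² − 2·s·(s−f)·h − DoF·(s−f)² = 0 ⇒ h = (s−f)·(s + √(s² + DoF²)) / DoF = 6315 × (6360 + √(6360² + 2440²)) / 2440 = 6315 × (6360 + 6811.99) / 2440 ≈ 34091 mm.
Then N = f²/(c·h) = 45² / (0.027 × 34091) = 2025 / 920.45 ≈ 2.20.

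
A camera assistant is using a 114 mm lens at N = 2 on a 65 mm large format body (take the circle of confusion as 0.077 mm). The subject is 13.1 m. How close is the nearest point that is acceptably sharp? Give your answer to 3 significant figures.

Hyperfocal distance H = f²/(N·c) + f = 114²/(2 × 0.077) + 114 = 12996/0.154 + 114 ≈ 84503.6 mm ≈ 84.50 m.
Near limit Dn = s·(H − f)/(H + s − 2f) = 13100 × (84503.6 − 114) / (84503.6 + 13100 − 2 × 114) = 13100 × 84389.6 / 97375.6 ≈ 11353 mm ≈ 11.4 m.

11.4 m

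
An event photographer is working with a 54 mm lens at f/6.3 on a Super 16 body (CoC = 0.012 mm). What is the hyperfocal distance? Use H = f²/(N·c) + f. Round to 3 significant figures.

Hyperfocal distance H = f²/(N·c) + f = 54²/(6.3 × 0.012) + 54 = 2916/0.0756 + 54 ≈ 38625.4 mm ≈ 38.6 m.

38.6 m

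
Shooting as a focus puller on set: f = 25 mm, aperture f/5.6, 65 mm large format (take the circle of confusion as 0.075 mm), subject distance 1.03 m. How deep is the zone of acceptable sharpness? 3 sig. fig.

Hyperfocal distance H = f²/(N·c) + f = 25²/(5.6 × 0.075) + 25 = 625/0.42 + 25 ≈ 1513.1 mm ≈ 1.513 m.
Near limit Dn = s·(H − f)/(H + s − 2f) = 1030 × (1513.1 − 25) / (1513.1 + 1030 − 2 × 25) = 1030 × 1488.1 / 2493.1 ≈ 614.8 mm.
Far limit Df = s·(H − f)/(H − s) = 1030 × (1513.1 − 25) / (1513.1 − 1030) = 1030 × 1488.1 / 483.1 ≈ 3172.7 mm.
Depth of field = Df − Dn = 3172.7 − 614.8 ≈ 2557.9 mm ≈ 2.56 m.

2.56 m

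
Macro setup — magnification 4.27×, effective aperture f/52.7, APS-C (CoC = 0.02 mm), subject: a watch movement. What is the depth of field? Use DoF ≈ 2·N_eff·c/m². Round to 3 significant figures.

At magnification m, DoF ≈ 2·N_eff·c/m² = 2 × 52.7 × 0.02 / 4.27² = 2.108 / 18.23 ≈ 0.116 mm.

0.116 mm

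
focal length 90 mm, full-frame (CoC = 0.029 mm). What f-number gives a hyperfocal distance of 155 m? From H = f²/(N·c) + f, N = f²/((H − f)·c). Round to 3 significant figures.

Rearrange H = f²/(N·c) + f for N: N = f² / ((H − f)·c).
N = 90² / ((155000 − 90) × 0.029) = 8100 / 4492 ≈ 1.80.

f/1.80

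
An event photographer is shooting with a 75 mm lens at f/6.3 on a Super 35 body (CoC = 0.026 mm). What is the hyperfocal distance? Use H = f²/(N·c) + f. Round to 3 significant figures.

Hyperfocal distance H = f²/(N·c) + f = 75²/(6.3 × 0.026) + 75 = 5625/0.1638 + 75 ≈ 34415.7 mm ≈ 34.4 m.

34.4 m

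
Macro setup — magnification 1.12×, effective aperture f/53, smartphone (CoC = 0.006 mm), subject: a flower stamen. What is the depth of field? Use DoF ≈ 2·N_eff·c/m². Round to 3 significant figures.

At magnification m, DoF ≈ 2·N_eff·c/m² = 2 × 53 × 0.006 / 1.12² = 0.636 / 1.254 ≈ 0.507 mm.

0.507 mm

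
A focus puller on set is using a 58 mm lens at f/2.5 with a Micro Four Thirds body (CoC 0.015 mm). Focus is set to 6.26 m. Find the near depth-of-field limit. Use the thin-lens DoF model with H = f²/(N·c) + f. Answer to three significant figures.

Hyperfocal distance H = f²/(N·c) + f = 58²/(2.5 × 0.015) + 58 = 3364/0.0375 + 58 ≈ 89764.7 mm ≈ 89.76 m.
Near limit Dn = s·(H − f)/(H + s − 2f) = 6260 × (89764.7 − 58) / (89764.7 + 6260 − 2 × 58) = 6260 × 89706.7 / 95908.7 ≈ 5855.2 mm ≈ 5.86 m.

5.86 m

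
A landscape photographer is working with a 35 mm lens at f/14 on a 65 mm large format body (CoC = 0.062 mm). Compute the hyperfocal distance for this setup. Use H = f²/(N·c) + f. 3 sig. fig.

1.45 m

Hyperfocal distance H = f²/(N·c) + f = 35²/(14 × 0.062) + 35 = 1225/0.868 + 35 ≈ 1446.3 mm ≈ 1.45 m.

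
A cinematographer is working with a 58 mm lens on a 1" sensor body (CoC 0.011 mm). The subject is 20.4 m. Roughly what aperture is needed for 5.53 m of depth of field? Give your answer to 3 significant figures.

Write h = H − f = f²/(N·c). The thin-lens limits are Dn = s·h/(h + (s−f)) and Df = s·h/(h − (s−f)), so DoF = Df − Dn = 2·s·(s−f)·h / (h² − (s−f)²).
That is a quadratic in h: DoF·h² − 2·s·(s−f)·h − DoF·(s−f)² = 0 ⇒ h = (s−f)·(s + √(s² + DoF²)) / DoF = 20342 × (20400 + √(20400² + 5530²)) / 5530 = 20342 × (20400 + 21136.2) / 5530 ≈ 152790 mm.
Then N = f²/(c·h) = 58² / (0.011 × 152790) = 3364 / 1680.7 ≈ 2.00.

f/2.00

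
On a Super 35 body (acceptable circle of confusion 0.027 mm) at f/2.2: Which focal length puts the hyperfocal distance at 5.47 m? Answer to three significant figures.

18.0 mm

From H = f²/(N·c) + f, with f ≪ H: f ≈ √(H·N·c) = √(5470 × 2.2 × 0.027) = √324.92 ≈ 18.03 mm.
The +f correction barely moves this — solving exactly, f² + N·c·f − N·c·H = 0 ⇒ f = (−N·c + √((N·c)² + 4·N·c·H))/2 = (−0.0594 + √1299.7)/2 ≈ 17.996 mm, so f ≈ 18.0 mm.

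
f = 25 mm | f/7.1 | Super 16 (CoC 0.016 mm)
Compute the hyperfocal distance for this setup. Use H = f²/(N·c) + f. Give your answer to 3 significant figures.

Hyperfocal distance H = f²/(N·c) + f = 25²/(7.1 × 0.016) + 25 = 625/0.1136 + 25 ≈ 5526.8 mm ≈ 5.53 m.

5.53 m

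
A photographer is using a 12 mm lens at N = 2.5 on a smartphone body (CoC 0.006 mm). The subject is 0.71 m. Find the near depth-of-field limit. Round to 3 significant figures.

Hyperfocal distance H = f²/(N·c) + f = 12²/(2.5 × 0.006) + 12 = 144/0.015 + 12 ≈ 9612.0 mm ≈ 9.612 m.
Near limit Dn = s·(H − f)/(H + s − 2f) = 710 × (9612.0 − 12) / (9612.0 + 710 − 2 × 12) = 710 × 9600.0 / 10298.0 ≈ 661.88 mm ≈ 0.662 m.

0.662 m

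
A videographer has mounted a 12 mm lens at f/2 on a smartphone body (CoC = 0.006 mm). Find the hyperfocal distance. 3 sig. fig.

Hyperfocal distance H = f²/(N·c) + f = 12²/(2 × 0.006) + 12 = 144/0.012 + 12 ≈ 12012.0 mm ≈ 12.0 m.

12.0 m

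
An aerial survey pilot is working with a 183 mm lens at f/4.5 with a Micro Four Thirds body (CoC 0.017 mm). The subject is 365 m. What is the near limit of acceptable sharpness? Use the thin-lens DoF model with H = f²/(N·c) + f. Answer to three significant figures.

Hyperfocal distance H = f²/(N·c) + f = 183²/(4.5 × 0.017) + 183 = 33489/0.0765 + 183 ≈ 437947.7 mm ≈ 437.9 m.
Near limit Dn = s·(H − f)/(H + s − 2f) = 365000 × (437947.7 − 183) / (437947.7 + 365000 − 2 × 183) = 365000 × 437764.7 / 802581.7 ≈ 199088 mm ≈ 199 m.

199 m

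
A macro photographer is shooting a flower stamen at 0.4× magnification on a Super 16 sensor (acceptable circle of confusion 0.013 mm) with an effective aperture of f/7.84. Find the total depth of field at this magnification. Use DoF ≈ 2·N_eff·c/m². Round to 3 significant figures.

At magnification m, DoF ≈ 2·N_eff·c/m² = 2 × 7.84 × 0.013 / 0.4² = 0.2038 / 0.16 ≈ 1.27 mm.

1.27 mm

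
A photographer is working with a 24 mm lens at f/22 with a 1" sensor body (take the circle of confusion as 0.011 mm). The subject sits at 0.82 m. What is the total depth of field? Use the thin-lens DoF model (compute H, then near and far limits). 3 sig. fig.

0.618 m

Hyperfocal distance H = f²/(N·c) + f = 24²/(22 × 0.011) + 24 = 576/0.242 + 24 ≈ 2404.2 mm ≈ 2.404 m.
Near limit Dn = s·(H − f)/(H + s − 2f) = 820 × (2404.2 − 24) / (2404.2 + 820 − 2 × 24) = 820 × 2380.2 / 3176.2 ≈ 614.49 mm.
Far limit Df = s·(H − f)/(H − s) = 820 × (2404.2 − 24) / (2404.2 − 820) = 820 × 2380.2 / 1584.2 ≈ 1232.03 mm.
Depth of field = Df − Dn = 1232.03 − 614.49 ≈ 617.54 mm ≈ 0.618 m.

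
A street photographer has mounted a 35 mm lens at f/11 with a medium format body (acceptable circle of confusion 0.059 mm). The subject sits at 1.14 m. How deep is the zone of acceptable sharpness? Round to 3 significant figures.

Hyperfocal distance H = f²/(N·c) + f = 35²/(11 × 0.059) + 35 = 1225/0.649 + 35 ≈ 1922.5 mm ≈ 1.923 m.
Near limit Dn = s·(H − f)/(H + s − 2f) = 1140 × (1922.5 − 35) / (1922.5 + 1140 − 2 × 35) = 1140 × 1887.5 / 2992.5 ≈ 719.1 mm.
Far limit Df = s·(H − f)/(H − s) = 1140 × (1922.5 − 35) / (1922.5 − 1140) = 1140 × 1887.5 / 782.5 ≈ 2749.8 mm.
Depth of field = Df − Dn = 2749.8 − 719.1 ≈ 2030.7 mm ≈ 2.03 m.

2.03 m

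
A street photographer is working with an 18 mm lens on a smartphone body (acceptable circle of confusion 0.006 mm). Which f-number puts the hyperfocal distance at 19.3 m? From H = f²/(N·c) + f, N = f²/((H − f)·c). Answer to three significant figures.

Rearrange H = f²/(N·c) + f for N: N = f² / ((H − f)·c).
N = 18² / ((19300 − 18) × 0.006) = 324 / 115.7 ≈ 2.80.

f/2.80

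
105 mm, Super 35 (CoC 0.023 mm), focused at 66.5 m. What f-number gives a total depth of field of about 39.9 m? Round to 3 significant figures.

Write h = H − f = f²/(N·c). The thin-lens limits are Dn = s·h/(h + (s−f)) and Df = s·h/(h − (s−f)), so DoF = Df − Dn = 2·s·(s−f)·h / (h² − (s−f)²).
That is a quadratic in h: DoF·h² − 2·s·(s−f)·h − DoF·(s−f)² = 0 ⇒ h = (s−f)·(s + √(s² + DoF²)) / DoF = 66395 × (66500 + √(66500² + 39900²)) / 39900 = 66395 × (66500 + 77551.7) / 39900 ≈ 239707 mm.
Then N = f²/(c·h) = 105² / (0.023 × 239707) = 11025 / 5513.3 ≈ 2.00.

f/2.00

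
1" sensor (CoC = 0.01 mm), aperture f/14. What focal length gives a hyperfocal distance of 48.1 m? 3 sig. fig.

From H = f²/(N·c) + f, with f ≪ H: f ≈ √(H·N·c) = √(48100 × 14 × 0.01) = √6734.0 ≈ 82.06 mm.
Exact: f² + N·c·f − N·c·H = 0 ⇒ f = (−N·c + √((N·c)² + 4·N·c·H))/2 = (−0.14 + √26936)/2 ≈ 81.991 mm ≈ 82.0 mm.

82.0 mm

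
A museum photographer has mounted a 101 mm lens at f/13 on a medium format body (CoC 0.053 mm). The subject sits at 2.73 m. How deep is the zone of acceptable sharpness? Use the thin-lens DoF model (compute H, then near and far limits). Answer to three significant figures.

Hyperfocal distance H = f²/(N·c) + f = 101²/(13 × 0.053) + 101 = 10201/0.689 + 101 ≈ 14906.5 mm ≈ 14.91 m.
Near limit Dn = s·(H − f)/(H + s − 2f) = 2730 × (14906.5 − 101) / (14906.5 + 2730 − 2 × 101) = 2730 × 14805.5 / 17434.5 ≈ 2318.3 mm.
Far limit Df = s·(H − f)/(H − s) = 2730 × (14906.5 − 101) / (14906.5 − 2730) = 2730 × 14805.5 / 12176.5 ≈ 3319.4 mm.
Depth of field = Df − Dn = 3319.4 − 2318.3 ≈ 1001.1 mm ≈ 1.00 m.

1.00 m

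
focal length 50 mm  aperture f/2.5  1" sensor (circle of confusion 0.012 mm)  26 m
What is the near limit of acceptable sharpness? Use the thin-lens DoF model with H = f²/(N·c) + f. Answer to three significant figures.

19.8 m

Hyperfocal distance H = f²/(N·c) + f = 50²/(2.5 × 0.012) + 50 = 2500/0.03 + 50 ≈ 83383.3 mm ≈ 83.38 m.
Near limit Dn = s·(H − f)/(H + s − 2f) = 26000 × (83383.3 − 50) / (83383.3 + 26000 − 2 × 50) = 26000 × 83333.3 / 109283.3 ≈ 19826 mm ≈ 19.8 m.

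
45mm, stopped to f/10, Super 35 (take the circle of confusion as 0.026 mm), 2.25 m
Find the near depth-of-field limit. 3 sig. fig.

Hyperfocal distance H = f²/(N·c) + f = 45²/(10 × 0.026) + 45 = 2025/0.26 + 45 ≈ 7833.5 mm ≈ 7.833 m.
Near limit Dn = s·(H − f)/(H + s − 2f) = 2250 × (7833.5 − 45) / (7833.5 + 2250 − 2 × 45) = 2250 × 7788.5 / 9993.5 ≈ 1753.6 mm ≈ 1.75 m.

1.75 m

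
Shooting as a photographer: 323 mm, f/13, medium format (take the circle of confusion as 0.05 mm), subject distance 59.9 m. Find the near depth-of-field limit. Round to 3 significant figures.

Hyperfocal distance H = f²/(N·c) + f = 323²/(13 × 0.05) + 323 = 104329/0.65 + 323 ≈ 160829.2 mm ≈ 160.8 m.
Near limit Dn = s·(H − f)/(H + s − 2f) = 59900 × (160829.2 − 323) / (160829.2 + 59900 − 2 × 323) = 59900 × 160506.2 / 220083.2 ≈ 43685 mm ≈ 43.7 m.

43.7 m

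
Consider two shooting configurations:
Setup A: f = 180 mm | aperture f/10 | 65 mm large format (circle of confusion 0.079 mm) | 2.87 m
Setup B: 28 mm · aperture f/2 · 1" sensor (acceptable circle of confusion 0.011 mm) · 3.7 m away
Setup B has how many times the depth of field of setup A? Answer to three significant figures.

2.04

Setup A: H = 180²/(10×0.079) + 180 ≈ 41192.7 mm; DoF = Df − Dn = 3071.46 − 2693.34 ≈ 378.12 mm.
Setup B: H = 28²/(2×0.011) + 28 ≈ 35664.4 mm; DoF = Df − Dn = 4125.05 − 3354.36 ≈ 770.69 mm.
Ratio = 770.69 / 378.12 ≈ 2.04.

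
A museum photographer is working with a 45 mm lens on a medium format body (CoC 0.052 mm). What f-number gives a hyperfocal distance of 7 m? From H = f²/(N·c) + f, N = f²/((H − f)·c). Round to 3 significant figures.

f/5.60

Rearrange H = f²/(N·c) + f for N: N = f² / ((H − f)·c).
N = 45² / ((7000 − 45) × 0.052) = 2025 / 361.7 ≈ 5.60.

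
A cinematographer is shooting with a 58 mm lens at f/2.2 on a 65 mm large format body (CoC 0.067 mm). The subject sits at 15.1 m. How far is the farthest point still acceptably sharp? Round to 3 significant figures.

Hyperfocal distance H = f²/(N·c) + f = 58²/(2.2 × 0.067) + 58 = 3364/0.1474 + 58 ≈ 22880.3 mm ≈ 22.88 m.
Far limit Df = s·(H − f)/(H − s) = 15100 × (22880.3 − 58) / (22880.3 − 15100) = 15100 × 22822.3 / 7780.3 ≈ 44294 mm ≈ 44.3 m.

44.3 m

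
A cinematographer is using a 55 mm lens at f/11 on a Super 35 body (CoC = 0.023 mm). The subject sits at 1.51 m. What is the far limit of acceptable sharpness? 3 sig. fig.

1.72 m

Hyperfocal distance H = f²/(N·c) + f = 55²/(11 × 0.023) + 55 = 3025/0.253 + 55 ≈ 12011.5 mm ≈ 12.01 m.
Far limit Df = s·(H − f)/(H − s) = 1510 × (12011.5 − 55) / (12011.5 − 1510) = 1510 × 11956.5 / 10501.5 ≈ 1719.2 mm ≈ 1.72 m.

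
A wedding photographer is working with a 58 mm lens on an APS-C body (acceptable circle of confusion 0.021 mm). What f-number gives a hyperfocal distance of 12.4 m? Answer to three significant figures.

f/13

Rearrange H = f²/(N·c) + f for N: N = f² / ((H − f)·c).
N = 58² / ((12400 − 58) × 0.021) = 3364 / 259.2 ≈ 13.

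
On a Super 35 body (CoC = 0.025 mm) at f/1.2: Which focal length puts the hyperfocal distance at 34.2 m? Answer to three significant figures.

From H = f²/(N·c) + f, with f ≪ H: f ≈ √(H·N·c) = √(34200 × 1.2 × 0.025) = √1026.0 ≈ 32.03 mm.
The +f correction barely moves this — solving exactly, f² + N·c·f − N·c·H = 0 ⇒ f = (−N·c + √((N·c)² + 4·N·c·H))/2 = (−0.03 + √4104.0)/2 ≈ 32.016 mm, so f ≈ 32.0 mm.

32.0 mm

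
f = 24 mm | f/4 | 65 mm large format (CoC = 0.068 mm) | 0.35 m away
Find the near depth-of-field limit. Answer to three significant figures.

303 mm

Hyperfocal distance H = f²/(N·c) + f = 24²/(4 × 0.068) + 24 = 576/0.272 + 24 ≈ 2141.6 mm ≈ 2.142 m.
Near limit Dn = s·(H − f)/(H + s − 2f) = 350 × (2141.6 − 24) / (2141.6 + 350 − 2 × 24) = 350 × 2117.6 / 2443.6 ≈ 303.31 mm.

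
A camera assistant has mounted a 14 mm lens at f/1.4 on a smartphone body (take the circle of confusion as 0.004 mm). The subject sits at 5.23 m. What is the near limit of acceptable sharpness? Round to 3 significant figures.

4.55 m

Hyperfocal distance H = f²/(N·c) + f = 14²/(1.4 × 0.004) + 14 = 196/0.0056 + 14 ≈ 35014.0 mm ≈ 35.01 m.
Near limit Dn = s·(H − f)/(H + s − 2f) = 5230 × (35014.0 − 14) / (35014.0 + 5230 − 2 × 14) = 5230 × 35000.0 / 40216.0 ≈ 4551.7 mm ≈ 4.55 m.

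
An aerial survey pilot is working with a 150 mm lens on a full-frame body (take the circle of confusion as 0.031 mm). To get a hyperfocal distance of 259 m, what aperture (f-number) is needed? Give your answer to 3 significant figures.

Rearrange H = f²/(N·c) + f for N: N = f² / ((H − f)·c).
N = 150² / ((259000 − 150) × 0.031) = 22500 / 8024 ≈ 2.80.

f/2.80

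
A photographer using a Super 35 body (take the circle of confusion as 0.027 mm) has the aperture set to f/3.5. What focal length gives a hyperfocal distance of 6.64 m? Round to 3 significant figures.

From H = f²/(N·c) + f, with f ≪ H: f ≈ √(H·N·c) = √(6640 × 3.5 × 0.027) = √627.48 ≈ 25.05 mm.
Exact: f² + N·c·f − N·c·H = 0 ⇒ f = (−N·c + √((N·c)² + 4·N·c·H))/2 = (−0.0945 + √2509.9)/2 ≈ 25.002 mm ≈ 25.0 mm.

25.0 mm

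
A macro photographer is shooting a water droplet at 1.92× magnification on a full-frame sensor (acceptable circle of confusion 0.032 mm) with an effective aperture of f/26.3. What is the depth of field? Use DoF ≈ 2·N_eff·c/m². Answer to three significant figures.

0.457 mm

At magnification m, DoF ≈ 2·N_eff·c/m² = 2 × 26.3 × 0.032 / 1.92² = 1.683 / 3.686 ≈ 0.457 mm.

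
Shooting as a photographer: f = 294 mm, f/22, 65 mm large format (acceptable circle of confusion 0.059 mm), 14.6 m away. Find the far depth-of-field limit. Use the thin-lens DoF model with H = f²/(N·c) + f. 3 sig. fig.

Hyperfocal distance H = f²/(N·c) + f = 294²/(22 × 0.059) + 294 = 86436/1.298 + 294 ≈ 66885.7 mm ≈ 66.89 m.
Far limit Df = s·(H − f)/(H − s) = 14600 × (66885.7 − 294) / (66885.7 − 14600) = 14600 × 66591.7 / 52285.7 ≈ 18595 mm ≈ 18.6 m.

18.6 m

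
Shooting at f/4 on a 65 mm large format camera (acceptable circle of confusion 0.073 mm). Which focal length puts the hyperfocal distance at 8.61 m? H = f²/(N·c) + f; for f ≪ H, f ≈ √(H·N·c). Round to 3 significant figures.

50.0 mm

From H = f²/(N·c) + f, with f ≪ H: f ≈ √(H·N·c) = √(8610 × 4 × 0.073) = √2514.1 ≈ 50.14 mm.
Exact: f² + N·c·f − N·c·H = 0 ⇒ f = (−N·c + √((N·c)² + 4·N·c·H))/2 = (−0.292 + √10057)/2 ≈ 49.995 mm ≈ 50.0 mm.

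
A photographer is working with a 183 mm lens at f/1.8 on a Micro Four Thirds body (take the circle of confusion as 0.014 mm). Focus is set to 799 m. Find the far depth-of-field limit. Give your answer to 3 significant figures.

2000 m

Hyperfocal distance H = f²/(N·c) + f = 183²/(1.8 × 0.014) + 183 = 33489/0.0252 + 183 ≈ 1329111.6 mm ≈ 1329 m.
Far limit Df = s·(H − f)/(H − s) = 799000 × (1329111.6 − 183) / (1329111.6 − 799000) = 799000 × 1328928.6 / 530111.6 ≈ 2003001 mm ≈ 2000 m.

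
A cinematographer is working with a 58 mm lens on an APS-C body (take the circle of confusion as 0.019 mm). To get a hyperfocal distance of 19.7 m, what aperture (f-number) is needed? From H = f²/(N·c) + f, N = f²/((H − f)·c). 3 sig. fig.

Rearrange H = f²/(N·c) + f for N: N = f² / ((H − f)·c).
N = 58² / ((19700 − 58) × 0.019) = 3364 / 373.2 ≈ 9.01.

f/9.01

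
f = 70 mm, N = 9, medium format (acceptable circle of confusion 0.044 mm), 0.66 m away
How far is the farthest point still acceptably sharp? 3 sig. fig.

Hyperfocal distance H = f²/(N·c) + f = 70²/(9 × 0.044) + 70 = 4900/0.396 + 70 ≈ 12443.7 mm ≈ 12.44 m.
Far limit Df = s·(H − f)/(H − s) = 660 × (12443.7 − 70) / (12443.7 − 660) = 660 × 12373.7 / 11783.7 ≈ 693.05 mm ≈ 0.693 m.

0.693 m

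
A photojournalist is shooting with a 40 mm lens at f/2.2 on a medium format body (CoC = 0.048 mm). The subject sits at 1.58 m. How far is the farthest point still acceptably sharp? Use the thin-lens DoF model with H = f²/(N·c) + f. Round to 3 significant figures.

1.76 m

Hyperfocal distance H = f²/(N·c) + f = 40²/(2.2 × 0.048) + 40 = 1600/0.1056 + 40 ≈ 15191.5 mm ≈ 15.19 m.
Far limit Df = s·(H − f)/(H − s) = 1580 × (15191.5 − 40) / (15191.5 − 1580) = 1580 × 15151.5 / 13611.5 ≈ 1758.8 mm ≈ 1.76 m.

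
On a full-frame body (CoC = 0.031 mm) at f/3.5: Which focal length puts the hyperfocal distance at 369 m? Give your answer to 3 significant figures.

From H = f²/(N·c) + f, with f ≪ H: f ≈ √(H·N·c) = √(369000 × 3.5 × 0.031) = √40036 ≈ 200.1 mm.
The +f correction barely moves this — solving exactly, f² + N·c·f − N·c·H = 0 ⇒ f = (−N·c + √((N·c)² + 4·N·c·H))/2 = (−0.1085 + √160146)/2 ≈ 200.04 mm, so f ≈ 200 mm.

200 mm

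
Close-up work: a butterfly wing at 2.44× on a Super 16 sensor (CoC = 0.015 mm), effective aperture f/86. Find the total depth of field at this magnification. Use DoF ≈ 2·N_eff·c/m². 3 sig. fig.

0.433 mm

At magnification m, DoF ≈ 2·N_eff·c/m² = 2 × 86 × 0.015 / 2.44² = 2.58 / 5.954 ≈ 0.433 mm.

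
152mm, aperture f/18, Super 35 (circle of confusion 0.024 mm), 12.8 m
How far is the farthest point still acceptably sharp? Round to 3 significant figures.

16.8 m

Hyperfocal distance H = f²/(N·c) + f = 152²/(18 × 0.024) + 152 = 23104/0.432 + 152 ≈ 53633.5 mm ≈ 53.63 m.
Far limit Df = s·(H − f)/(H − s) = 12800 × (53633.5 − 152) / (53633.5 − 12800) = 12800 × 53481.5 / 40833.5 ≈ 16765 mm ≈ 16.8 m.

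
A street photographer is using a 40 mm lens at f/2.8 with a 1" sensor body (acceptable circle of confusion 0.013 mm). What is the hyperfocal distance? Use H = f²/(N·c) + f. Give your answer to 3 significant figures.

44.0 m

Hyperfocal distance H = f²/(N·c) + f = 40²/(2.8 × 0.013) + 40 = 1600/0.0364 + 40 ≈ 43996.0 mm ≈ 44.0 m.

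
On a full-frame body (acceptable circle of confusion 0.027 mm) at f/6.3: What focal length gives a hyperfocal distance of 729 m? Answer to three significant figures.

352 mm

From H = f²/(N·c) + f, with f ≪ H: f ≈ √(H·N·c) = √(729000 × 6.3 × 0.027) = √124003 ≈ 352.1 mm.
The +f correction barely moves this — solving exactly, f² + N·c·f − N·c·H = 0 ⇒ f = (−N·c + √((N·c)² + 4·N·c·H))/2 = (−0.1701 + √496012)/2 ≈ 352.06 mm, so f ≈ 352 mm.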